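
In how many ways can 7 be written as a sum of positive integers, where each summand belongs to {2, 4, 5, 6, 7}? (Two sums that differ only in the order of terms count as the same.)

2

They are:
7
2+5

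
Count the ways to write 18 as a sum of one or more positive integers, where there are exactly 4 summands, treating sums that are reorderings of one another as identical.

47

A partial list (first 12 by largest part):
1 + 1 + 1 + 15
1 + 1 + 2 + 14
1 + 1 + 3 + 13
1 + 2 + 2 + 13
1 + 1 + 4 + 12
1 + 2 + 3 + 12
2 + 2 + 2 + 12
1 + 1 + 5 + 11
1 + 2 + 4 + 11
1 + 3 + 3 + 11
2 + 2 + 3 + 11
1 + 1 + 6 + 10
…and 35 more, for 47 total.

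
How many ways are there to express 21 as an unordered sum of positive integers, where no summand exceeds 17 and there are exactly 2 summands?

7

They are:
4 + 17
5 + 16
6 + 15
7 + 14
8 + 13
9 + 12
10 + 11
Counting gives 7.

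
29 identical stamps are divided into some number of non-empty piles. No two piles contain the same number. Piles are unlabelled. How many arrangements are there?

Counting exhaustively, 256 partitions satisfy the conditions.

256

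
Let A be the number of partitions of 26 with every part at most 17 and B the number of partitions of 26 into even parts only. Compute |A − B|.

2268

Partitions of 26 with every part at most 17: 2369.
Partitions of 26 into even parts only: 101.
|2369 − 101| = 2268.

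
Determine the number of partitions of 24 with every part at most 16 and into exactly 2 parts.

The partitions of 24 that satisfy the conditions:
16+8
15+9
14+10
13+11
12+12
That's 5 in total.

5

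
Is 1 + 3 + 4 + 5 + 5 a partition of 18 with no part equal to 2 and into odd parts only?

The parts sum to 18, and the condition 'every summand is odd' is violated.

No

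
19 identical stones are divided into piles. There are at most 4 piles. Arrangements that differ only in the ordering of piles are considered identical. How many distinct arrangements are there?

94

Enumerating by decreasing first part gives 94 partitions in all.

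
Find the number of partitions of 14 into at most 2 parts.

The partitions of 14 that satisfy the conditions:
14
1+13
2+12
3+11
4+10
5+9
6+8
7+7
That's 8 in total.

8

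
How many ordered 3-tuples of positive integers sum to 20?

171

A composition of 20 into 3 positive parts is chosen by placing 2 dividers among the 19 gaps between 20 units: C(19,2) = 171.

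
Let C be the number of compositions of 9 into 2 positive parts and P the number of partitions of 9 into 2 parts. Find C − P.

Compositions: C(8,1) = 8.
Unordered (partitions into 2 parts): 4.
Difference: 8 − 4 = 4.

4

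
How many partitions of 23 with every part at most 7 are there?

Direct enumeration gives 618 partitions.

618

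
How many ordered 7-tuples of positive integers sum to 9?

28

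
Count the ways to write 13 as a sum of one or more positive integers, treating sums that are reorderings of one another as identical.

Counting exhaustively, 101 partitions satisfy the conditions.

101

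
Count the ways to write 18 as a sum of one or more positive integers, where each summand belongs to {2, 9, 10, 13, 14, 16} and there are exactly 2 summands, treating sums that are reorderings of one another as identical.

Listing the qualifying partitions of 18:
16+2
9+9
That's 2 in total.

2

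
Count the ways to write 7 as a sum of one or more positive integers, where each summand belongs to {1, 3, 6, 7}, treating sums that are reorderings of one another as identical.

The partitions of 7 that satisfy the conditions:
7
6+1
3+3+1
3+1+1+1+1
1+1+1+1+1+1+1
That's 5 in total.

5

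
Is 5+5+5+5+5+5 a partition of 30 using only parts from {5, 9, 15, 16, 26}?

Yes

The parts sum to 30, and the condition 'each summand belongs to {5, 9, 15, 16, 26}' holds.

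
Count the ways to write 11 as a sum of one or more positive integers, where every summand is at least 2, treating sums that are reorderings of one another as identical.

They are:
11
9 + 2
8 + 3
7 + 4
7 + 2 + 2
6 + 5
6 + 3 + 2
5 + 4 + 2
5 + 3 + 3
5 + 2 + 2 + 2
4 + 4 + 3
4 + 3 + 2 + 2
3 + 3 + 3 + 2
3 + 2 + 2 + 2 + 2

14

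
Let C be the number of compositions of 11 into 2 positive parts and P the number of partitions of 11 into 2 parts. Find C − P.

Compositions: C(10,1) = 10.
Partitions of 11 into exactly 2 parts: 5.
Difference: 10 − 5 = 5.

5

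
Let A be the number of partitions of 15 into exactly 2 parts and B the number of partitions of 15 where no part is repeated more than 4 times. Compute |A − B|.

120

Partitions of 15 into exactly 2 parts: 7.
Partitions of 15 where no part is repeated more than 4 times: 127.
|7 − 127| = 120.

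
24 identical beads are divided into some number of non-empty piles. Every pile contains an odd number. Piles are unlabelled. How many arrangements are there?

122

A full systematic count gives 122.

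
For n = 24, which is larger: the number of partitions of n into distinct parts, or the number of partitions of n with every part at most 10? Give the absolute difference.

1082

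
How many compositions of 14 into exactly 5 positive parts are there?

Equivalently, choose which 4 of the 13 gaps become plus signs: C(13,4) = 715.

715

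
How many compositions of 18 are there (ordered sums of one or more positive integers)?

There are 17 gaps and each independently is a cut or not, giving 2^17 = 131072.

131072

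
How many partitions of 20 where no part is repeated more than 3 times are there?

320

There are 320 such partitions.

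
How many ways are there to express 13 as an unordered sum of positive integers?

101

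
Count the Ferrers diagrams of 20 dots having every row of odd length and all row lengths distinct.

7

Listing the qualifying partitions of 20:
19,1
17,3
15,5
13,7
11,9
11,5,3,1
9,7,3,1
Counting gives 7.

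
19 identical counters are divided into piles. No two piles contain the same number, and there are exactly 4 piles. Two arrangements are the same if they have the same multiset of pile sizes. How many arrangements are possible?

Listing the qualifying partitions of 19:
13+3+2+1
12+4+2+1
11+5+2+1
11+4+3+1
10+6+2+1
10+5+3+1
10+4+3+2
9+7+2+1
9+6+3+1
9+5+4+1
9+5+3+2
8+7+3+1
8+6+4+1
8+6+3+2
8+5+4+2
7+6+5+1
7+6+4+2
7+5+4+3

18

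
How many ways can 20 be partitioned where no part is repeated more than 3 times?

Direct enumeration gives 320 partitions.

320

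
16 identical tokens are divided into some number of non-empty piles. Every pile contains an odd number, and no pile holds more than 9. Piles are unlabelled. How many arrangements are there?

26

There are too many to list fully; the first 12 (by largest part) are:
7,9
1,1,5,9
1,3,3,9
1,1,1,1,3,9
1,1,1,1,1,1,1,9
1,1,7,7
1,3,5,7
1,1,1,1,5,7
3,3,3,7
1,1,1,3,3,7
1,1,1,1,1,1,3,7
1,1,1,1,1,1,1,1,1,7
…and 14 more, for 26 total.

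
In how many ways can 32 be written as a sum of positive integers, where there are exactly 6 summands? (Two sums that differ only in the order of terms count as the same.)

709

Systematic enumeration (by largest part, then next-largest, …) yields 709.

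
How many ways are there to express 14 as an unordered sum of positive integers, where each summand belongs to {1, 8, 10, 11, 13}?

Enumerating:
13, 1
11, 1, 1, 1
10, 1, 1, 1, 1
8, 1, 1, 1, 1, 1, 1
1, 1, 1, 1, 1, 1, 1, 1, 1, 1, 1, 1, 1, 1
Counting gives 5.

5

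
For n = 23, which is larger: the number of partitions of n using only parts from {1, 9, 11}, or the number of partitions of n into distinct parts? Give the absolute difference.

98

Partitions of 23 using only parts from {1, 9, 11}: 6.
Partitions of 23 into distinct parts: 104.
|6 − 104| = 98.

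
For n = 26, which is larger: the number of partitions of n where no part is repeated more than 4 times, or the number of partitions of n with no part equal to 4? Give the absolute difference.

20

Partitions of 26 where no part is repeated more than 4 times: 1414.
Partitions of 26 with no part equal to 4: 1434.
|1414 − 1434| = 20.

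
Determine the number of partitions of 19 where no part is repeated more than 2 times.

Counting exhaustively, 163 partitions satisfy the conditions.

163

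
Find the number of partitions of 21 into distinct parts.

76

Systematic enumeration (by largest part, then next-largest, …) yields 76.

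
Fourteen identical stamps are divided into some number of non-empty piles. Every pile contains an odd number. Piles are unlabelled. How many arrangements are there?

Listing the qualifying partitions of 14:
13,1
11,3
11,1,1,1
9,5
9,3,1,1
9,1,1,1,1,1
7,7
7,5,1,1
7,3,3,1
7,3,1,1,1,1
7,1,1,1,1,1,1,1
5,5,3,1
5,5,1,1,1,1
5,3,3,3
5,3,3,1,1,1
5,3,1,1,1,1,1,1
5,1,1,1,1,1,1,1,1,1
3,3,3,3,1,1
3,3,3,1,1,1,1,1
3,3,1,1,1,1,1,1,1,1
3,1,1,1,1,1,1,1,1,1,1,1
1,1,1,1,1,1,1,1,1,1,1,1,1,1

22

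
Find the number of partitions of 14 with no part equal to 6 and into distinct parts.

17

The partitions of 14 that satisfy the conditions:
14
13+1
12+2
11+3
11+2+1
10+4
10+3+1
9+5
9+4+1
9+3+2
8+5+1
8+4+2
8+3+2+1
7+5+2
7+4+3
7+4+2+1
5+4+3+2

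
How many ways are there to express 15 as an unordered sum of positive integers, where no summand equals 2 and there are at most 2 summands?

They are:
15
14+1
12+3
11+4
10+5
9+6
8+7
Counting gives 7.

7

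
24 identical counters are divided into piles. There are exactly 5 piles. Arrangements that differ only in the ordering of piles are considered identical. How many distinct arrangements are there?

Enumerating by decreasing first part gives 164 partitions in all.

164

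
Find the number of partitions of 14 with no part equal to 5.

Systematic enumeration (by largest part, then next-largest, …) yields 105.

105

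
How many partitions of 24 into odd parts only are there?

122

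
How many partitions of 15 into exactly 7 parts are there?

21

Listing the qualifying partitions of 15:
9 + 1 + 1 + 1 + 1 + 1 + 1
8 + 2 + 1 + 1 + 1 + 1 + 1
7 + 3 + 1 + 1 + 1 + 1 + 1
7 + 2 + 2 + 1 + 1 + 1 + 1
6 + 4 + 1 + 1 + 1 + 1 + 1
6 + 3 + 2 + 1 + 1 + 1 + 1
6 + 2 + 2 + 2 + 1 + 1 + 1
5 + 5 + 1 + 1 + 1 + 1 + 1
5 + 4 + 2 + 1 + 1 + 1 + 1
5 + 3 + 3 + 1 + 1 + 1 + 1
5 + 3 + 2 + 2 + 1 + 1 + 1
5 + 2 + 2 + 2 + 2 + 1 + 1
4 + 4 + 3 + 1 + 1 + 1 + 1
4 + 4 + 2 + 2 + 1 + 1 + 1
4 + 3 + 3 + 2 + 1 + 1 + 1
4 + 3 + 2 + 2 + 2 + 1 + 1
4 + 2 + 2 + 2 + 2 + 2 + 1
3 + 3 + 3 + 3 + 1 + 1 + 1
3 + 3 + 3 + 2 + 2 + 1 + 1
3 + 3 + 2 + 2 + 2 + 2 + 1
3 + 2 + 2 + 2 + 2 + 2 + 2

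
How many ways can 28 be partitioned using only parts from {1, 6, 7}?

Listing the qualifying partitions of 28:
7+7+7+7
7+7+7+6+1
7+7+7+1+1+1+1+1+1+1
7+7+6+6+1+1
7+7+6+1+1+1+1+1+1+1+1
7+7+1+1+1+1+1+1+1+1+1+1+1+1+1+1
7+6+6+6+1+1+1
7+6+6+1+1+1+1+1+1+1+1+1
7+6+1+1+1+1+1+1+1+1+1+1+1+1+1+1+1
7+1+1+1+1+1+1+1+1+1+1+1+1+1+1+1+1+1+1+1+1+1
6+6+6+6+1+1+1+1
6+6+6+1+1+1+1+1+1+1+1+1+1
6+6+1+1+1+1+1+1+1+1+1+1+1+1+1+1+1+1
6+1+1+1+1+1+1+1+1+1+1+1+1+1+1+1+1+1+1+1+1+1+1
1+1+1+1+1+1+1+1+1+1+1+1+1+1+1+1+1+1+1+1+1+1+1+1+1+1+1+1

15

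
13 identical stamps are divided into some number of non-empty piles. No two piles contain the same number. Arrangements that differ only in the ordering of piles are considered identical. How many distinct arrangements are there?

18

Enumerating:
13
12+1
11+2
10+3
10+2+1
9+4
9+3+1
8+5
8+4+1
8+3+2
7+6
7+5+1
7+4+2
7+3+2+1
6+5+2
6+4+3
6+4+2+1
5+4+3+1
That's 18 in total.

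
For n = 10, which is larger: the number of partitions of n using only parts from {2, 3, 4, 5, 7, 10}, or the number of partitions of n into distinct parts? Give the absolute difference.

1

Partitions of 10 using only parts from {2, 3, 4, 5, 7, 10}: 9.
Partitions of 10 into distinct parts: 10.
|9 − 10| = 1.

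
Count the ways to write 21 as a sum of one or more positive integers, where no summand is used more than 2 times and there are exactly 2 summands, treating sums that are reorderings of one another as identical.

10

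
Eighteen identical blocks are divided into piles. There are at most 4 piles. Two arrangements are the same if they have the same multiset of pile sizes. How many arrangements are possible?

84

Direct enumeration gives 84 partitions.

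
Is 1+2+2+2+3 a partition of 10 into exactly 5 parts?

Yes

The parts sum to 10, and the condition 'there are exactly 5 summands' holds.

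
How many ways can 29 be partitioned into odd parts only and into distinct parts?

17

They are:
29
25, 3, 1
23, 5, 1
21, 7, 1
21, 5, 3
19, 9, 1
19, 7, 3
17, 11, 1
17, 9, 3
17, 7, 5
15, 13, 1
15, 11, 3
15, 9, 5
13, 11, 5
13, 9, 7
13, 7, 5, 3, 1
11, 9, 5, 3, 1
Counting gives 17.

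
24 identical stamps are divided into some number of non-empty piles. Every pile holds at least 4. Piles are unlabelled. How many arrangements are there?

50

A partial list (first 12 by largest part):
24
20+4
19+5
18+6
17+7
16+8
16+4+4
15+9
15+5+4
14+10
14+6+4
14+5+5
…and 38 more, for 50 total.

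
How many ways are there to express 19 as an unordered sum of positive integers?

490

Direct enumeration gives 490 partitions.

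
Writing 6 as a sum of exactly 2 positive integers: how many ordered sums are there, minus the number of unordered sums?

Ordered (compositions into 2 parts): C(5,1) = 5.
Partitions of 6 into exactly 2 parts: 3.
Difference: 5 − 3 = 2.

2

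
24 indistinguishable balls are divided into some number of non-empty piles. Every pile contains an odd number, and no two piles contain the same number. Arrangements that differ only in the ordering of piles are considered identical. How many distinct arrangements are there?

The partitions of 24 that satisfy the conditions:
23+1
21+3
19+5
17+7
15+9
15+5+3+1
13+11
13+7+3+1
11+9+3+1
11+7+5+1
9+7+5+3

11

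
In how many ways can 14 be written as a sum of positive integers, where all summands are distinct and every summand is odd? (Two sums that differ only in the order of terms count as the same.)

3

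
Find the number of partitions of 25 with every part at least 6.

17

The partitions of 25 that satisfy the conditions:
25
6 + 19
7 + 18
8 + 17
9 + 16
10 + 15
11 + 14
12 + 13
6 + 6 + 13
6 + 7 + 12
6 + 8 + 11
7 + 7 + 11
6 + 9 + 10
7 + 8 + 10
7 + 9 + 9
8 + 8 + 9
6 + 6 + 6 + 7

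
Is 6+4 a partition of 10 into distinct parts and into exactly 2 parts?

Yes

The parts sum to 10, and the condition 'all summands are distinct' holds; the condition 'there are exactly 2 summands' holds.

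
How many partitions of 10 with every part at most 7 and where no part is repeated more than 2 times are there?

Enumerating:
7,3
7,2,1
6,4
6,3,1
6,2,2
6,2,1,1
5,5
5,4,1
5,3,2
5,3,1,1
5,2,2,1
4,4,2
4,4,1,1
4,3,3
4,3,2,1
4,2,2,1,1
3,3,2,2
3,3,2,1,1
Counting gives 18.

18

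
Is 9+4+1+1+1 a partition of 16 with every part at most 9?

The parts sum to 16, and the condition 'no summand exceeds 9' holds.

Yes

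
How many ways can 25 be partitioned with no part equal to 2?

703

Enumerating by decreasing first part gives 703 partitions in all.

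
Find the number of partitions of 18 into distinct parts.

There are too many to list fully; the first 12 (by largest part) are:
18
17,1
16,2
15,3
15,2,1
14,4
14,3,1
13,5
13,4,1
13,3,2
12,6
12,5,1
…and 34 more, for 46 total.

46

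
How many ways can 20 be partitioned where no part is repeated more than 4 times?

A full systematic count gives 409.

409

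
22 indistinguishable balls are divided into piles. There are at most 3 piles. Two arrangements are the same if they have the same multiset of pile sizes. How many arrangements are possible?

52

There are too many to list fully; the first 12 (by largest part) are:
22
21, 1
20, 2
20, 1, 1
19, 3
19, 2, 1
18, 4
18, 3, 1
18, 2, 2
17, 5
17, 4, 1
17, 3, 2
…and 40 more, for 52 total.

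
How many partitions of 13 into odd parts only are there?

The partitions of 13 that satisfy the conditions:
13
1 + 1 + 11
1 + 3 + 9
1 + 1 + 1 + 1 + 9
1 + 5 + 7
3 + 3 + 7
1 + 1 + 1 + 3 + 7
1 + 1 + 1 + 1 + 1 + 1 + 7
3 + 5 + 5
1 + 1 + 1 + 5 + 5
1 + 1 + 3 + 3 + 5
1 + 1 + 1 + 1 + 1 + 3 + 5
1 + 1 + 1 + 1 + 1 + 1 + 1 + 1 + 5
1 + 3 + 3 + 3 + 3
1 + 1 + 1 + 1 + 3 + 3 + 3
1 + 1 + 1 + 1 + 1 + 1 + 1 + 3 + 3
1 + 1 + 1 + 1 + 1 + 1 + 1 + 1 + 1 + 1 + 3
1 + 1 + 1 + 1 + 1 + 1 + 1 + 1 + 1 + 1 + 1 + 1 + 1

18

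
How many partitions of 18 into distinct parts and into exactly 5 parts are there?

Enumerating:
1,2,3,4,8
1,2,3,5,7
1,2,4,5,6

3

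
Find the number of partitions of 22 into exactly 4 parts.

There are 84 such partitions.

84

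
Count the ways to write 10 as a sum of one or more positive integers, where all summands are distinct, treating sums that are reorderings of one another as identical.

The partitions of 10 that satisfy the conditions:
10
1+9
2+8
3+7
1+2+7
4+6
1+3+6
1+4+5
2+3+5
1+2+3+4

10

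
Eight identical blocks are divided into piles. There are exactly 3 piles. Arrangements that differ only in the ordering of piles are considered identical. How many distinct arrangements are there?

They are:
6 + 1 + 1
5 + 2 + 1
4 + 3 + 1
4 + 2 + 2
3 + 3 + 2
Counting gives 5.

5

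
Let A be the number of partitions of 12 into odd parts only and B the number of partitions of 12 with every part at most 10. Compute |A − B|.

60

Partitions of 12 into odd parts only: 15.
Partitions of 12 with every part at most 10: 75.
|15 − 75| = 60.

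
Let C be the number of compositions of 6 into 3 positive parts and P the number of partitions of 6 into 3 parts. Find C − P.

Compositions: C(5,2) = 10.
Partitions of 6 into exactly 3 parts: 3.
Difference: 10 − 3 = 7.

7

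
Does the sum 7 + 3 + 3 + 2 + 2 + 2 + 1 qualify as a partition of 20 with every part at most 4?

No

The parts sum to 20, and the condition 'no summand exceeds 4' is violated.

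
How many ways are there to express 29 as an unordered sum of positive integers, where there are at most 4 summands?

There are 270 such partitions.

270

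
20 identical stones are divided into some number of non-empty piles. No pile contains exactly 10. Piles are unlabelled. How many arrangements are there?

Counting exhaustively, 585 partitions satisfy the conditions.

585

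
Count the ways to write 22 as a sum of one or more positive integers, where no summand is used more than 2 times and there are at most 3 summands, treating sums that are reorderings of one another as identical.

52

There are too many to list fully; the first 12 (by largest part) are:
22
21+1
20+2
20+1+1
19+3
19+2+1
18+4
18+3+1
18+2+2
17+5
17+4+1
17+3+2
…and 40 more, for 52 total.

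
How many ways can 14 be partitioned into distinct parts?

Enumerating:
14
13 + 1
12 + 2
11 + 3
11 + 2 + 1
10 + 4
10 + 3 + 1
9 + 5
9 + 4 + 1
9 + 3 + 2
8 + 6
8 + 5 + 1
8 + 4 + 2
8 + 3 + 2 + 1
7 + 6 + 1
7 + 5 + 2
7 + 4 + 3
7 + 4 + 2 + 1
6 + 5 + 3
6 + 5 + 2 + 1
6 + 4 + 3 + 1
5 + 4 + 3 + 2

22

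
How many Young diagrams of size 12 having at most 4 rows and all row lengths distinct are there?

The partitions of 12 that satisfy the conditions:
12
11,1
10,2
9,3
9,2,1
8,4
8,3,1
7,5
7,4,1
7,3,2
6,5,1
6,4,2
6,3,2,1
5,4,3
5,4,2,1

15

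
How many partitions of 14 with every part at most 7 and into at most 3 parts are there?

8

Enumerating:
7, 7
7, 6, 1
7, 5, 2
7, 4, 3
6, 6, 2
6, 5, 3
6, 4, 4
5, 5, 4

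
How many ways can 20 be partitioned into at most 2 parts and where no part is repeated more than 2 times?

11

Enumerating:
20
19+1
18+2
17+3
16+4
15+5
14+6
13+7
12+8
11+9
10+10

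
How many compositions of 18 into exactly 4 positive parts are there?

680

A composition of 18 into 4 positive parts is chosen by placing 3 dividers among the 17 gaps between 18 units: C(17,3) = 680.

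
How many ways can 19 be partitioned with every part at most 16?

486

A full systematic count gives 486.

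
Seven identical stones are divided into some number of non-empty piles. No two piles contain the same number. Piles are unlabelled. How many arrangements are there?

5

Enumerating:
7
6 + 1
5 + 2
4 + 3
4 + 2 + 1
That's 5 in total.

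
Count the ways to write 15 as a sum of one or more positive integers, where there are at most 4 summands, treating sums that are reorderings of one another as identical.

There are too many to list fully; the first 12 (by largest part) are:
15
14+1
13+2
13+1+1
12+3
12+2+1
12+1+1+1
11+4
11+3+1
11+2+2
11+2+1+1
10+5
…and 42 more, for 54 total.

54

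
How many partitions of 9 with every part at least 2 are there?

Listing the qualifying partitions of 9:
9
2,7
3,6
4,5
2,2,5
2,3,4
3,3,3
2,2,2,3

8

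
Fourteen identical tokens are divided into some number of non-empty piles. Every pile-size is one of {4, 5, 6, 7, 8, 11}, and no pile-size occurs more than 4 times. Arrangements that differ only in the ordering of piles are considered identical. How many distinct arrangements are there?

Listing the qualifying partitions of 14:
8 + 6
7 + 7
6 + 4 + 4
5 + 5 + 4

4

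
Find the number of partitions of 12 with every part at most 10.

There are 75 such partitions.

75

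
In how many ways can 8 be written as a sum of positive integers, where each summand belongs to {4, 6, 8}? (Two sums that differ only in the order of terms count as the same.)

2

Listing the qualifying partitions of 8:
8
4,4
That's 2 in total.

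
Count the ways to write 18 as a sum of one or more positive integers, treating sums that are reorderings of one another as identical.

Enumerating by decreasing first part gives 385 partitions in all.

385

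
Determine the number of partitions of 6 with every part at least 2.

4

The partitions of 6 that satisfy the conditions:
6
4+2
3+3
2+2+2
That's 4 in total.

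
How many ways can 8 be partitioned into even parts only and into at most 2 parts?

3

The partitions of 8 that satisfy the conditions:
8
6, 2
4, 4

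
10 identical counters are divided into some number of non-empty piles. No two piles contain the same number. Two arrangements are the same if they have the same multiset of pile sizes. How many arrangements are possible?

10

Listing the qualifying partitions of 10:
10
9+1
8+2
7+3
7+2+1
6+4
6+3+1
5+4+1
5+3+2
4+3+2+1
That's 10 in total.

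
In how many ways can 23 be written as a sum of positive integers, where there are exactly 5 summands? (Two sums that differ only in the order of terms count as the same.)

141

There are 141 such partitions.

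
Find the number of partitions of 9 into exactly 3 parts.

7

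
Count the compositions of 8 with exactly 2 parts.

A composition of 8 into 2 positive parts is chosen by placing 1 dividers among the 7 gaps between 8 units: C(7,1) = 7.

7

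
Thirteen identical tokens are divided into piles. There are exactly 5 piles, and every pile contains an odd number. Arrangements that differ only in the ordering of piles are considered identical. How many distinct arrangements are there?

Listing the qualifying partitions of 13:
9, 1, 1, 1, 1
7, 3, 1, 1, 1
5, 5, 1, 1, 1
5, 3, 3, 1, 1
3, 3, 3, 3, 1

5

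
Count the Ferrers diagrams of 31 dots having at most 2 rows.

16

The partitions of 31 that satisfy the conditions:
31
30+1
29+2
28+3
27+4
26+5
25+6
24+7
23+8
22+9
21+10
20+11
19+12
18+13
17+14
16+15
That's 16 in total.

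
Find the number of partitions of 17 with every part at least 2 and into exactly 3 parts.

Enumerating:
13+2+2
12+3+2
11+4+2
11+3+3
10+5+2
10+4+3
9+6+2
9+5+3
9+4+4
8+7+2
8+6+3
8+5+4
7+7+3
7+6+4
7+5+5
6+6+5
That's 16 in total.

16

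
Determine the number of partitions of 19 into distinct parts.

54

There are too many to list fully; the first 12 (by largest part) are:
19
18 + 1
17 + 2
16 + 3
16 + 2 + 1
15 + 4
15 + 3 + 1
14 + 5
14 + 4 + 1
14 + 3 + 2
13 + 6
13 + 5 + 1
…and 42 more, for 54 total.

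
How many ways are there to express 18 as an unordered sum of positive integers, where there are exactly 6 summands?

58

There are too many to list fully; the first 12 (by largest part) are:
1 + 1 + 1 + 1 + 1 + 13
1 + 1 + 1 + 1 + 2 + 12
1 + 1 + 1 + 1 + 3 + 11
1 + 1 + 1 + 2 + 2 + 11
1 + 1 + 1 + 1 + 4 + 10
1 + 1 + 1 + 2 + 3 + 10
1 + 1 + 2 + 2 + 2 + 10
1 + 1 + 1 + 1 + 5 + 9
1 + 1 + 1 + 2 + 4 + 9
1 + 1 + 1 + 3 + 3 + 9
1 + 1 + 2 + 2 + 3 + 9
1 + 2 + 2 + 2 + 2 + 9
…and 46 more, for 58 total.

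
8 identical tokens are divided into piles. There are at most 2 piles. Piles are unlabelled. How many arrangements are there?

5

The partitions of 8 that satisfy the conditions:
8
1 + 7
2 + 6
3 + 5
4 + 4
Counting gives 5.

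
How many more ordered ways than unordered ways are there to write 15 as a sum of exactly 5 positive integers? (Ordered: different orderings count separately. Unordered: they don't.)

Ordered (compositions into 5 parts): C(14,4) = 1001.
Unordered (partitions into 5 parts): 30.
Difference: 1001 − 30 = 971.

971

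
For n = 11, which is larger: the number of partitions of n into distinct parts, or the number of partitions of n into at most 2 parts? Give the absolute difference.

Partitions of 11 into distinct parts: 12.
Partitions of 11 into at most 2 parts: 6.
|12 − 6| = 6.

6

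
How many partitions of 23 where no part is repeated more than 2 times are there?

Direct enumeration gives 355 partitions.

355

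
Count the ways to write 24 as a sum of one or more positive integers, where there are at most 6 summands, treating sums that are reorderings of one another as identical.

532

Direct enumeration gives 532 partitions.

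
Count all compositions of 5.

Each of the 4 gaps between 5 units is either a break or not: 2^4 = 16.

16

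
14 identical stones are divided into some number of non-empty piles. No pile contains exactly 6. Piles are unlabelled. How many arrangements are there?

113

There are 113 such partitions.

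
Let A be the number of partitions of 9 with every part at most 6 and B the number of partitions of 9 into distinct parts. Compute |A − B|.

18

Partitions of 9 with every part at most 6: 26.
Partitions of 9 into distinct parts: 8.
|26 − 8| = 18.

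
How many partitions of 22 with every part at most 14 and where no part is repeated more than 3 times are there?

446

Direct enumeration gives 446 partitions.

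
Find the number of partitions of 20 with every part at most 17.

623

Systematic enumeration (by largest part, then next-largest, …) yields 623.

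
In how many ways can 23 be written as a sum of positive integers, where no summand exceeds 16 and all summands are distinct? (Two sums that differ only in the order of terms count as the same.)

90

Counting exhaustively, 90 partitions satisfy the conditions.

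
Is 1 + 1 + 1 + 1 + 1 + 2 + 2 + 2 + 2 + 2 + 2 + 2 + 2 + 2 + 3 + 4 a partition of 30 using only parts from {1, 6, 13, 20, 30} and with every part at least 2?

No

The parts sum to 30, and the condition 'each summand belongs to {1, 6, 13, 20, 30}' is violated.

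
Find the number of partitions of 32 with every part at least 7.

A partial list (first 12 by largest part):
32
25,7
24,8
23,9
22,10
21,11
20,12
19,13
18,14
18,7,7
17,15
17,8,7
…and 20 more, for 32 total.

32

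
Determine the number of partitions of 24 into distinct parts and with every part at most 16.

103

Systematic enumeration (by largest part, then next-largest, …) yields 103.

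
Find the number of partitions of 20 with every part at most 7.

364

There are 364 such partitions.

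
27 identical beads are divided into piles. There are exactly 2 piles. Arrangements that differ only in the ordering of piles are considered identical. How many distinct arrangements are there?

They are:
1+26
2+25
3+24
4+23
5+22
6+21
7+20
8+19
9+18
10+17
11+16
12+15
13+14

13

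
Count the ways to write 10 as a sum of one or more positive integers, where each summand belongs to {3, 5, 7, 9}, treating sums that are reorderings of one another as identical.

2

Enumerating:
3, 7
5, 5
That's 2 in total.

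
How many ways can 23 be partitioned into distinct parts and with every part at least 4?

Enumerating:
23
19, 4
18, 5
17, 6
16, 7
15, 8
14, 9
14, 5, 4
13, 10
13, 6, 4
12, 11
12, 7, 4
12, 6, 5
11, 8, 4
11, 7, 5
10, 9, 4
10, 8, 5
10, 7, 6
9, 8, 6
8, 6, 5, 4
That's 20 in total.

20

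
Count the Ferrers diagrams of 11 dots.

56

There are too many to list fully; the first 12 (by largest part) are:
11
10+1
9+2
9+1+1
8+3
8+2+1
8+1+1+1
7+4
7+3+1
7+2+2
7+2+1+1
7+1+1+1+1
…and 44 more, for 56 total.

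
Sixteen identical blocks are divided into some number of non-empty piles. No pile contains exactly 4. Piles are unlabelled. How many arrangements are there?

154

Systematic enumeration (by largest part, then next-largest, …) yields 154.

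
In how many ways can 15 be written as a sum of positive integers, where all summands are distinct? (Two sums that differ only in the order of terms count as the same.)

There are too many to list fully; the first 12 (by largest part) are:
15
14,1
13,2
12,3
12,2,1
11,4
11,3,1
10,5
10,4,1
10,3,2
9,6
9,5,1
…and 15 more, for 27 total.

27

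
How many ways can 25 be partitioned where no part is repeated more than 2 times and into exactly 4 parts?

A full systematic count gives 112.

112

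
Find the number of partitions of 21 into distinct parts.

Direct enumeration gives 76 partitions.

76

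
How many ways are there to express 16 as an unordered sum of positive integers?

231

Direct enumeration gives 231 partitions.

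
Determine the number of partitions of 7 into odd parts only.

The partitions of 7 that satisfy the conditions:
7
1, 1, 5
1, 3, 3
1, 1, 1, 1, 3
1, 1, 1, 1, 1, 1, 1

5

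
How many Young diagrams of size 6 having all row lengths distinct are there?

They are:
6
5 + 1
4 + 2
3 + 2 + 1
That's 4 in total.

4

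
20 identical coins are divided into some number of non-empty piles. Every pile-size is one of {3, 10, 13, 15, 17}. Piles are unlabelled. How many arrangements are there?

2

Enumerating:
17 + 3
10 + 10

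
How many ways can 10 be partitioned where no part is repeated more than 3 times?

29

A partial list (first 12 by largest part):
10
9, 1
8, 2
8, 1, 1
7, 3
7, 2, 1
7, 1, 1, 1
6, 4
6, 3, 1
6, 2, 2
6, 2, 1, 1
5, 5
…and 17 more, for 29 total.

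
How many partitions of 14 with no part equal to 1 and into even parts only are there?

15

The partitions of 14 that satisfy the conditions:
14
12, 2
10, 4
10, 2, 2
8, 6
8, 4, 2
8, 2, 2, 2
6, 6, 2
6, 4, 4
6, 4, 2, 2
6, 2, 2, 2, 2
4, 4, 4, 2
4, 4, 2, 2, 2
4, 2, 2, 2, 2, 2
2, 2, 2, 2, 2, 2, 2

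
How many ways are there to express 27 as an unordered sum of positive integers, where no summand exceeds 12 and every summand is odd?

131

A full systematic count gives 131.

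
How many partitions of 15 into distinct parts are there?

27

There are too many to list fully; the first 12 (by largest part) are:
15
14+1
13+2
12+3
12+2+1
11+4
11+3+1
10+5
10+4+1
10+3+2
9+6
9+5+1
…and 15 more, for 27 total.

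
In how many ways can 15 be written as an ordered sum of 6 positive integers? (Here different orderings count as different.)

Equivalently, choose which 5 of the 14 gaps become plus signs: C(14,5) = 2002.

2002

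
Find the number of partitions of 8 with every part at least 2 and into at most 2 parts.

4

Listing the qualifying partitions of 8:
8
6 + 2
5 + 3
4 + 4
That's 4 in total.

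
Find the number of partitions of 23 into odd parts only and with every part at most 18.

Systematic enumeration (by largest part, then next-largest, …) yields 100.

100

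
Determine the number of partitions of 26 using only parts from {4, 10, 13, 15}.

2

Enumerating:
13+13
4+4+4+4+10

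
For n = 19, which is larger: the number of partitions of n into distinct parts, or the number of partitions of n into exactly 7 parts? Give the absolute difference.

Partitions of 19 into distinct parts: 54.
Partitions of 19 into exactly 7 parts: 65.
|54 − 65| = 11.

11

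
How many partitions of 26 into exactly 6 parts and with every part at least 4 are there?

2

Listing the qualifying partitions of 26:
6 + 4 + 4 + 4 + 4 + 4
5 + 5 + 4 + 4 + 4 + 4
Counting gives 2.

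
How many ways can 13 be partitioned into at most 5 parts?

There are too many to list fully; the first 12 (by largest part) are:
13
12 + 1
11 + 2
11 + 1 + 1
10 + 3
10 + 2 + 1
10 + 1 + 1 + 1
9 + 4
9 + 3 + 1
9 + 2 + 2
9 + 2 + 1 + 1
9 + 1 + 1 + 1 + 1
…and 45 more, for 57 total.

57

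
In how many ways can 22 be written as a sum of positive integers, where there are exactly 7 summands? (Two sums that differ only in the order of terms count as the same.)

131

Direct enumeration gives 131 partitions.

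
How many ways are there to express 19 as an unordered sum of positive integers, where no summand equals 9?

448

There are 448 such partitions.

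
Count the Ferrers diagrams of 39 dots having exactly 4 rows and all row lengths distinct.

270

Direct enumeration gives 270 partitions.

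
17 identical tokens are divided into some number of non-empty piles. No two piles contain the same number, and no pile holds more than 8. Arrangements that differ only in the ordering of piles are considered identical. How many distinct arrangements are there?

13

They are:
8+7+2
8+6+3
8+6+2+1
8+5+4
8+5+3+1
8+4+3+2
7+6+4
7+6+3+1
7+5+4+1
7+5+3+2
7+4+3+2+1
6+5+4+2
6+5+3+2+1
That's 13 in total.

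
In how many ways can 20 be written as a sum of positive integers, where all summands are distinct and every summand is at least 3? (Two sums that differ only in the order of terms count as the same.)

20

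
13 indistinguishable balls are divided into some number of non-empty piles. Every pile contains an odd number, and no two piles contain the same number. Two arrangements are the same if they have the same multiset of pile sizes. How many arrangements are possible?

The partitions of 13 that satisfy the conditions:
13
9+3+1
7+5+1
Counting gives 3.

3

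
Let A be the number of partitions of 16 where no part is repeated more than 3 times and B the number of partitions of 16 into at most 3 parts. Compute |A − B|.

102

Partitions of 16 where no part is repeated more than 3 times: 132.
Partitions of 16 into at most 3 parts: 30.
|132 − 30| = 102.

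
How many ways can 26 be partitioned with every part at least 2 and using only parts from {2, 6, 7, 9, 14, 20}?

17

The partitions of 26 that satisfy the conditions:
6,20
2,2,2,20
6,6,14
2,2,2,6,14
2,2,2,2,2,2,14
2,6,9,9
2,2,2,2,9,9
2,2,6,7,9
2,2,2,2,2,7,9
6,6,7,7
2,2,2,6,7,7
2,2,2,2,2,2,7,7
2,6,6,6,6
2,2,2,2,6,6,6
2,2,2,2,2,2,2,6,6
2,2,2,2,2,2,2,2,2,2,6
2,2,2,2,2,2,2,2,2,2,2,2,2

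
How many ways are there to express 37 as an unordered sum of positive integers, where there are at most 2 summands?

19

The partitions of 37 that satisfy the conditions:
37
36, 1
35, 2
34, 3
33, 4
32, 5
31, 6
30, 7
29, 8
28, 9
27, 10
26, 11
25, 12
24, 13
23, 14
22, 15
21, 16
20, 17
19, 18
Counting gives 19.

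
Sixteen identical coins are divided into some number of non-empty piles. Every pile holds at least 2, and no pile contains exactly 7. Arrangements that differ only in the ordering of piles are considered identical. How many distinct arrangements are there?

A partial list (first 12 by largest part):
16
14 + 2
13 + 3
12 + 4
12 + 2 + 2
11 + 5
11 + 3 + 2
10 + 6
10 + 4 + 2
10 + 3 + 3
10 + 2 + 2 + 2
9 + 5 + 2
…and 35 more, for 47 total.

47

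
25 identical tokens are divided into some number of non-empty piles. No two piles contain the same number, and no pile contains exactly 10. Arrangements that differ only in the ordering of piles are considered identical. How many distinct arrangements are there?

There are 118 such partitions.

118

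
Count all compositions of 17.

65536

There are 16 gaps and each independently is a cut or not, giving 2^16 = 65536.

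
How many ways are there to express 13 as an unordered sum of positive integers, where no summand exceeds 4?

39

A partial list (first 12 by largest part):
4 + 4 + 4 + 1
4 + 4 + 3 + 2
4 + 4 + 3 + 1 + 1
4 + 4 + 2 + 2 + 1
4 + 4 + 2 + 1 + 1 + 1
4 + 4 + 1 + 1 + 1 + 1 + 1
4 + 3 + 3 + 3
4 + 3 + 3 + 2 + 1
4 + 3 + 3 + 1 + 1 + 1
4 + 3 + 2 + 2 + 2
4 + 3 + 2 + 2 + 1 + 1
4 + 3 + 2 + 1 + 1 + 1 + 1
…and 27 more, for 39 total.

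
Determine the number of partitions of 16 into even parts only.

22

They are:
16
2, 14
4, 12
2, 2, 12
6, 10
2, 4, 10
2, 2, 2, 10
8, 8
2, 6, 8
4, 4, 8
2, 2, 4, 8
2, 2, 2, 2, 8
4, 6, 6
2, 2, 6, 6
2, 4, 4, 6
2, 2, 2, 4, 6
2, 2, 2, 2, 2, 6
4, 4, 4, 4
2, 2, 4, 4, 4
2, 2, 2, 2, 4, 4
2, 2, 2, 2, 2, 2, 4
2, 2, 2, 2, 2, 2, 2, 2
That's 22 in total.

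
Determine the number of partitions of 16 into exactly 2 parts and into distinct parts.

Enumerating:
1,15
2,14
3,13
4,12
5,11
6,10
7,9
That's 7 in total.

7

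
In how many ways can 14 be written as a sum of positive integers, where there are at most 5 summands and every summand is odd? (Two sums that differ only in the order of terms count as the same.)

10

Listing the qualifying partitions of 14:
1+13
3+11
1+1+1+11
5+9
1+1+3+9
7+7
1+1+5+7
1+3+3+7
1+3+5+5
3+3+3+5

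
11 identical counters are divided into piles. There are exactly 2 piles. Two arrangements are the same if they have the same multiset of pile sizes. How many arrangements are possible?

They are:
10,1
9,2
8,3
7,4
6,5
That's 5 in total.

5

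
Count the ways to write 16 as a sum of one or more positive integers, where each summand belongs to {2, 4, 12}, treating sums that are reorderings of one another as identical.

7

Enumerating:
12 + 4
12 + 2 + 2
4 + 4 + 4 + 4
4 + 4 + 4 + 2 + 2
4 + 4 + 2 + 2 + 2 + 2
4 + 2 + 2 + 2 + 2 + 2 + 2
2 + 2 + 2 + 2 + 2 + 2 + 2 + 2
That's 7 in total.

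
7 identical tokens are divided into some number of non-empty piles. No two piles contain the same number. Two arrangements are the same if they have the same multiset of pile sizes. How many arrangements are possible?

5

They are:
7
6 + 1
5 + 2
4 + 3
4 + 2 + 1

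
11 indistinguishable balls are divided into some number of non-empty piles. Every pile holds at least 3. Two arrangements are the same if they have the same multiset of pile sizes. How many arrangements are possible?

6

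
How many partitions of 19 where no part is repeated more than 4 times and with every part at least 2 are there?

95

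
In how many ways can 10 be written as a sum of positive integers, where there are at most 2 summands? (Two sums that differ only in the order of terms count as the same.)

They are:
10
9+1
8+2
7+3
6+4
5+5

6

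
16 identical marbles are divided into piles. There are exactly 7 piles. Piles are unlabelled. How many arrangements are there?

28

A partial list (first 12 by largest part):
1, 1, 1, 1, 1, 1, 10
1, 1, 1, 1, 1, 2, 9
1, 1, 1, 1, 1, 3, 8
1, 1, 1, 1, 2, 2, 8
1, 1, 1, 1, 1, 4, 7
1, 1, 1, 1, 2, 3, 7
1, 1, 1, 2, 2, 2, 7
1, 1, 1, 1, 1, 5, 6
1, 1, 1, 1, 2, 4, 6
1, 1, 1, 1, 3, 3, 6
1, 1, 1, 2, 2, 3, 6
1, 1, 2, 2, 2, 2, 6
…and 16 more, for 28 total.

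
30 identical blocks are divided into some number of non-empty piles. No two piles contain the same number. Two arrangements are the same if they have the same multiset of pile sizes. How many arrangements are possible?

296

Direct enumeration gives 296 partitions.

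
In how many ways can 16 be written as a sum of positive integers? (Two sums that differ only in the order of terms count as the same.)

Direct enumeration gives 231 partitions.

231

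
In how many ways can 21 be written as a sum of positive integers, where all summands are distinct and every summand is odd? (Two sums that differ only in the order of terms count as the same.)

8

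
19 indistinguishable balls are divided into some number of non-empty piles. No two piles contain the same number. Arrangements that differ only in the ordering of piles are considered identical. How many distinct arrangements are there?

There are too many to list fully; the first 12 (by largest part) are:
19
18 + 1
17 + 2
16 + 3
16 + 2 + 1
15 + 4
15 + 3 + 1
14 + 5
14 + 4 + 1
14 + 3 + 2
13 + 6
13 + 5 + 1
…and 42 more, for 54 total.

54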